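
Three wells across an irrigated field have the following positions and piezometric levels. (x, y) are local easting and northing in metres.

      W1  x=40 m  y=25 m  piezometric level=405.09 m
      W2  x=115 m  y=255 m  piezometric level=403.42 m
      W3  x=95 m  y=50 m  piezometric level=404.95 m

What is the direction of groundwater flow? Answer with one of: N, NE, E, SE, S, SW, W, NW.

With h = a·x + b·y + c and W1 as origin, the differences give:
  75·a + 230·b = -1.67
  55·a + 25·b = -0.14
Eliminate b (×25 and ×230, subtract): -10775·a = -9.550 → a = ∂h/∂x = +0.0008863
Back-substitute: b = ∂h/∂y = -0.007550.
Flow = −∇h = (-0.0008863 east, +0.007550 north), which points north.

N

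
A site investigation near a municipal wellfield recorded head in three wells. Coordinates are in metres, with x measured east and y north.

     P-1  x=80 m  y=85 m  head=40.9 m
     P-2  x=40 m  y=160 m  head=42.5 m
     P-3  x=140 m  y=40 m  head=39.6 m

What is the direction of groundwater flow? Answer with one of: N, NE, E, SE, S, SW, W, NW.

SE

Taking P-1 as reference: P-2−P-1 = (-40, 75, +1.6); P-3−P-1 = (60, -45, -1.3).
Determinant of the coordinate differences = (-40)·(-45) − 60·75 = -2700.
∂h/∂x = [(+1.6)·(-45) − (-1.3)·75] / -2700 = -0.009444
∂h/∂y = [(-40)·(-1.3) − 60·(+1.6)] / -2700 = +0.01630
Flow = −∇h = (+0.009444 east, -0.01630 north), which points southeast.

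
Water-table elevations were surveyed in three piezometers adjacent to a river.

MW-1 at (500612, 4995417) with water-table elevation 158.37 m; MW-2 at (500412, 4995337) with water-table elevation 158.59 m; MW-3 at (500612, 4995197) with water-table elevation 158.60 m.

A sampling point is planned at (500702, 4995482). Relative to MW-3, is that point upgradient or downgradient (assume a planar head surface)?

downgradient

Taking MW-1 as reference: MW-2−MW-1 = (-200, -80, +0.22); MW-3−MW-1 = (0, -220, +0.23).
Solve a·Δx + b·Δy = Δh: det = (-200)·(-220) − 0·(-80) = 44000.
∂h/∂x = [(+0.22)·(-220) − (+0.23)·(-80)] / 44000 = -0.0006818
∂h/∂y = [(-200)·(+0.23) − 0·(+0.22)] / 44000 = -0.001045
Head at (500702, 4995482) = 158.37 + (-0.0006818)·(90) + (-0.001045)·(65) = 158.24 m.
That is lower than the 158.60 m at MW-3, so the point is downgradient.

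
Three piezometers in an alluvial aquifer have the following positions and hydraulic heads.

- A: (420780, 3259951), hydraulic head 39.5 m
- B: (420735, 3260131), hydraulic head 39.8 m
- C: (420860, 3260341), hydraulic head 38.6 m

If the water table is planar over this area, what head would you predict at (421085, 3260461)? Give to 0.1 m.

36.6 m

Three-point gradient (reference A): Δ to B = (-45, 180, +0.3), Δ to C = (80, 390, -0.9).
∂h/∂x = -0.008732, ∂h/∂y = -0.0005164 (det = -31950).
h(421085, 3260461) = 39.5 + (-0.008732)·(305) + (-0.0005164)·(510) = 39.5 -2.663 -0.263 = 36.573 m.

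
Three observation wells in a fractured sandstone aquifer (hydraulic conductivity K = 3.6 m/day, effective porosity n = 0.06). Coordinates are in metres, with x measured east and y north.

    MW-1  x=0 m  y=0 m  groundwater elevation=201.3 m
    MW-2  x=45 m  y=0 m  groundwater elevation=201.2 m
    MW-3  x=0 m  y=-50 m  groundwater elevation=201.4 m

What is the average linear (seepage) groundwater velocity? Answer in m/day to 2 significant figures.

0.18 m/day

∂h/∂x = (201.2 − 201.3) / (45 − 0) = -0.002222
∂h/∂y = (201.4 − 201.3) / (-50 − 0) = -0.002000
|∇h| = √(-0.002222² + -0.002000²) = 0.00299
Seepage velocity v = K·i/n = 3.6 × 0.00299 / 0.06 = 0.1794 m/day.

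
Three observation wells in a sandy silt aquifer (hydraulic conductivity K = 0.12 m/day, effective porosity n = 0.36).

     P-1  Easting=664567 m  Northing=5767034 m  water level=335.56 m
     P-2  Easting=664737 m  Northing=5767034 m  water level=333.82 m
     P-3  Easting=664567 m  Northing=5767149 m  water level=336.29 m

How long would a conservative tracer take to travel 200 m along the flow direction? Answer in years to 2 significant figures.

∂h/∂x = (333.82 − 335.56) / (664737 − 664567) = -0.01024
∂h/∂y = (336.29 − 335.56) / (5767149 − 5767034) = +0.006348
|∇h| = √(-0.01024² + 0.006348²) = 0.01205
Seepage velocity v = K·i/n = 0.12 × 0.01205 / 0.36 = 0.004017 m/day.
t = 200 / 0.004017 = 4.979e+04 days = 136 years.

140 years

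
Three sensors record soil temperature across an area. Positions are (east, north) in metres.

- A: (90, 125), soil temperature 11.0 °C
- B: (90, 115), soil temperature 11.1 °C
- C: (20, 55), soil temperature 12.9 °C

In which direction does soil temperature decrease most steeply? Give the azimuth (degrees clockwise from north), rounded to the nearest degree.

060°

With T = a·x + b·y + c and A as origin, the differences give:
  0·a + (-10)·b = +0.1
  (-70)·a + (-70)·b = +1.9
Eliminate b (×(-70) and ×(-10), subtract): -700·a = 12.00 → a = ∂T/∂x = -0.01714
Back-substitute: b = ∂T/∂y = -0.010000.
Steepest decrease is along −∇f: components (+0.01714 E, +0.010000 N).
Azimuth = atan2(+0.01714, +0.010000) = 59.7° ≈ 060°.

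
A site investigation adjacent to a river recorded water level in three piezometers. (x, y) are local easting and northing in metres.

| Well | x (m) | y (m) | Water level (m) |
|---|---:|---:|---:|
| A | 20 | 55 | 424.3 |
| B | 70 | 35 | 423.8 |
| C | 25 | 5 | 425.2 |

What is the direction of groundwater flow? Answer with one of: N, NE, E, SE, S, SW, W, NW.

Differences from A: to B (Δx, Δy, Δh) = (50, -20, -0.5); to C = (5, -50, +0.9).
Solve a·Δx + b·Δy = Δh: det = 50·(-50) − 5·(-20) = -2400.
∂h/∂x = [(-0.5)·(-50) − (+0.9)·(-20)] / -2400 = -0.01792
∂h/∂y = [50·(+0.9) − 5·(-0.5)] / -2400 = -0.01979
Flow = −∇h = (+0.01792 east, +0.01979 north), which points northeast.

NE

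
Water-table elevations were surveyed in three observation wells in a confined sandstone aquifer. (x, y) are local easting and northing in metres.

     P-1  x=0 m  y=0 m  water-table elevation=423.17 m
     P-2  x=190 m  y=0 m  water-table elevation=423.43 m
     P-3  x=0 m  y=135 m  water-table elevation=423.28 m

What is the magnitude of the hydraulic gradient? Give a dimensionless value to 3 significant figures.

∂h/∂x = (423.43 − 423.17) / (190 − 0) = +0.001368
∂h/∂y = (423.28 − 423.17) / (135 − 0) = +0.0008148
|∇h| = √(0.001368² + 0.0008148²) = 0.001592

0.00159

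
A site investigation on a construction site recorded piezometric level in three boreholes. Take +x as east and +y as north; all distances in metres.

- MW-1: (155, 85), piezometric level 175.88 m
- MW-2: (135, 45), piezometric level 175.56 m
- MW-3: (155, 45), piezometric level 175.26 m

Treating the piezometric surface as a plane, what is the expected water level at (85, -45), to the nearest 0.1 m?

174.9 m

Differences from MW-1: to MW-2 (Δx, Δy, Δh) = (-20, -40, -0.32); to MW-3 = (0, -40, -0.62).
Determinant of the coordinate differences = (-20)·(-40) − 0·(-40) = 800.
∂h/∂x = [(-0.32)·(-40) − (-0.62)·(-40)] / 800 = -0.01500
∂h/∂y = [(-20)·(-0.62) − 0·(-0.32)] / 800 = +0.01550
h(85, -45) = 175.88 + (-0.01500)·(-70) + (+0.01550)·(-130) = 175.88 +1.050 -2.015 = 174.915 m.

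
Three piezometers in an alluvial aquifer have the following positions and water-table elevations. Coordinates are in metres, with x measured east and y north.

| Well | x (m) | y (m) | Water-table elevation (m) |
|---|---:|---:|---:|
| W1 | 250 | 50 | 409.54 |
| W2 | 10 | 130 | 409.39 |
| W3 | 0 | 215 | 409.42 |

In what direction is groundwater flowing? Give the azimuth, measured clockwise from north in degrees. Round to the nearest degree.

240°

Differences from W1: to W2 (Δx, Δy, Δh) = (-240, 80, -0.15); to W3 = (-250, 165, -0.12).
Determinant of the coordinate differences = (-240)·165 − (-250)·80 = -19600.
∂h/∂x = [(-0.15)·165 − (-0.12)·80] / -19600 = +0.0007730
∂h/∂y = [(-240)·(-0.12) − (-250)·(-0.15)] / -19600 = +0.0004439
Flow direction (−∇h) has components (-0.0007730 E, -0.0004439 N).
Azimuth = atan2(E, N) = atan2(-0.0007730, -0.0004439) = 240.1° ≈ 240°.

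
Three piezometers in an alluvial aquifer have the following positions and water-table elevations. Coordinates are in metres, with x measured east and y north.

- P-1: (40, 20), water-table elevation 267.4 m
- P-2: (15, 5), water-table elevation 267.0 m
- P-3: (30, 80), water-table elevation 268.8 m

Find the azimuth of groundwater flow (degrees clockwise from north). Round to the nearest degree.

184°

With h = a·x + b·y + c and P-1 as origin, the differences give:
  (-25)·a + (-15)·b = -0.4
  (-10)·a + 60·b = +1.4
Eliminate b (×60 and ×(-15), subtract): -1650·a = -3.00 → a = ∂h/∂x = +0.001818
Back-substitute: b = ∂h/∂y = +0.02364.
Flow direction (−∇h) has components (-0.001818 E, -0.02364 N).
Azimuth = atan2(E, N) = atan2(-0.001818, -0.02364) = 184.4° ≈ 184°.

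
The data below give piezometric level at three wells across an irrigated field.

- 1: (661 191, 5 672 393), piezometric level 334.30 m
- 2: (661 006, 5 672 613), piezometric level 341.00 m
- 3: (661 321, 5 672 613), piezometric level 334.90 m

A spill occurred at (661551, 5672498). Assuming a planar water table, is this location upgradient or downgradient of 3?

downgradient

Three-point gradient (reference 1): Δ to 2 = (-185, 220, +6.70), Δ to 3 = (130, 220, +0.60).
∂h/∂x = -0.01937, ∂h/∂y = +0.01417 (det = -69300).
Head at (661551, 5672498) = 334.30 + (-0.01937)·(360) + (+0.01417)·(105) = 328.82 m.
That is lower than the 334.90 m at 3, so the point is downgradient.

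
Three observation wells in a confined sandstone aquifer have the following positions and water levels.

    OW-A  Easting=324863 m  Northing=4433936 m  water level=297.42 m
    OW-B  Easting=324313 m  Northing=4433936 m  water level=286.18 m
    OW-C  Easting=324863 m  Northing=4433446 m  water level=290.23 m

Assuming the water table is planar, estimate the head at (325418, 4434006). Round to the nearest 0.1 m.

∂h/∂x = (286.18 − 297.42) / (324313 − 324863) = +0.02044
∂h/∂y = (290.23 − 297.42) / (4433446 − 4433936) = +0.01467
h(325418, 4434006) = 297.42 + (+0.02044)·(555) + (+0.01467)·(70) = 297.42 +11.342 +1.027 = 309.789 m.

309.8 m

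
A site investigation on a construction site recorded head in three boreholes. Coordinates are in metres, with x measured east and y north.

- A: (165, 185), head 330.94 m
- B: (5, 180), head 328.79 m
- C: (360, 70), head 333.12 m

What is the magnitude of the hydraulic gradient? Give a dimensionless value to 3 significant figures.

Taking A as reference: B−A = (-160, -5, -2.15); C−A = (195, -115, +2.18).
Determinant of the coordinate differences = (-160)·(-115) − 195·(-5) = 19375.
∂h/∂x = [(-2.15)·(-115) − (+2.18)·(-5)] / 19375 = +0.01332
∂h/∂y = [(-160)·(+2.18) − 195·(-2.15)] / 19375 = +0.003636
|∇h| = √(0.01332² + 0.003636²) = 0.01381

0.0138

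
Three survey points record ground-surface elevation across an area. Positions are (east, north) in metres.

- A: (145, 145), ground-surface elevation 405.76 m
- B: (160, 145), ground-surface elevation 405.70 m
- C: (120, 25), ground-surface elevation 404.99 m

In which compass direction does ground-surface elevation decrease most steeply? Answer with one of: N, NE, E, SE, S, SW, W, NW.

SE

Differences from A: to B (Δx, Δy, Δh) = (15, 0, -0.06); to C = (-25, -120, -0.77).
Solve a·Δx + b·Δy = Δz: det = 15·(-120) − (-25)·0 = -1800.
∂z/∂x = [(-0.06)·(-120) − (-0.77)·0] / -1800 = -0.004000
∂z/∂y = [15·(-0.77) − (-25)·(-0.06)] / -1800 = +0.007250
Steepest decrease is along −∇f = (+0.004000 E, -0.007250 N) → southeast.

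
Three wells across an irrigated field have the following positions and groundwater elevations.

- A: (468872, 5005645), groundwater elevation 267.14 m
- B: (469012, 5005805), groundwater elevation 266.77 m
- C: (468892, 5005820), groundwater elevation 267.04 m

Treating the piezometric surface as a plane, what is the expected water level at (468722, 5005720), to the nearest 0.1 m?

267.5 m

Three-point gradient (reference A): Δ to B = (140, 160, -0.37), Δ to C = (20, 175, -0.10).
∂h/∂x = -0.002289, ∂h/∂y = -0.0003099 (det = 21300).
h(468722, 5005720) = 267.14 + (-0.002289)·(-150) + (-0.0003099)·(75) = 267.14 +0.343 -0.023 = 267.460 m.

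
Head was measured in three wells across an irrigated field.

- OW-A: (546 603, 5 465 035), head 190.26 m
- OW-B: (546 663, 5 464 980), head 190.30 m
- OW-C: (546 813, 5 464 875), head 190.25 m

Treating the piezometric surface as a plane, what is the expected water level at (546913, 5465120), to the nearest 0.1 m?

Differences from OW-A: to OW-B (Δx, Δy, Δh) = (60, -55, +0.04); to OW-C = (210, -160, -0.01).
Determinant of the coordinate differences = 60·(-160) − 210·(-55) = 1950.
∂h/∂x = [(+0.04)·(-160) − (-0.01)·(-55)] / 1950 = -0.003564
∂h/∂y = [60·(-0.01) − 210·(+0.04)] / 1950 = -0.004615
h(546913, 5465120) = 190.26 + (-0.003564)·(310) + (-0.004615)·(85) = 190.26 -1.105 -0.392 = 188.763 m.

188.8 m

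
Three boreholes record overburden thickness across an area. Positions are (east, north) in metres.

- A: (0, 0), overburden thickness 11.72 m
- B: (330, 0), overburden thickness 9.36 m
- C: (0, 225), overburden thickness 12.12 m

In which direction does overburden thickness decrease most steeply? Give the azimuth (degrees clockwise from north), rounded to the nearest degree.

∂d/∂x = (9.36 − 11.72) / (330 − 0) = -0.007152
∂d/∂y = (12.12 − 11.72) / (225 − 0) = +0.001778
Steepest decrease is along −∇f: components (+0.007152 E, -0.001778 N).
Azimuth = atan2(+0.007152, -0.001778) = 104.0° ≈ 104°.

104°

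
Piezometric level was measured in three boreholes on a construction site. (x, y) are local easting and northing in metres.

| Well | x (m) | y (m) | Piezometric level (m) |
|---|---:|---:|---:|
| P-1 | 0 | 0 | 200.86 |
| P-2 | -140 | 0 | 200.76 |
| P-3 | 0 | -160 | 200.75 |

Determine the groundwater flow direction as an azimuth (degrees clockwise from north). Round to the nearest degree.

226°

∂h/∂x = (200.76 − 200.86) / (-140 − 0) = +0.0007143
∂h/∂y = (200.75 − 200.86) / (-160 − 0) = +0.0006875
Flow direction (−∇h) has components (-0.0007143 E, -0.0006875 N).
Azimuth = atan2(E, N) = atan2(-0.0007143, -0.0006875) = 226.1° ≈ 226°.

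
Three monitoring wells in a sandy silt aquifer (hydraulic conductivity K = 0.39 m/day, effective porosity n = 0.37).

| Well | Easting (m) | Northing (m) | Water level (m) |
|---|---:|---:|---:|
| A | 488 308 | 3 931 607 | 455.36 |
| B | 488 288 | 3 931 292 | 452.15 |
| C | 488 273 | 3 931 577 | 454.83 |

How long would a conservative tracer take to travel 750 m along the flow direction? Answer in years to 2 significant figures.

160 years

Taking A as reference: B−A = (-20, -315, -3.21); C−A = (-35, -30, -0.53).
Determinant of the coordinate differences = (-20)·(-30) − (-35)·(-315) = -10425.
∂h/∂x = [(-3.21)·(-30) − (-0.53)·(-315)] / -10425 = +0.006777
∂h/∂y = [(-20)·(-0.53) − (-35)·(-3.21)] / -10425 = +0.009760
|∇h| = √(0.006777² + 0.009760²) = 0.01188
Seepage velocity v = K·i/n = 0.39 × 0.01188 / 0.37 = 0.01252 m/day.
t = 750 / 0.01252 = 5.99e+04 days = 164 years.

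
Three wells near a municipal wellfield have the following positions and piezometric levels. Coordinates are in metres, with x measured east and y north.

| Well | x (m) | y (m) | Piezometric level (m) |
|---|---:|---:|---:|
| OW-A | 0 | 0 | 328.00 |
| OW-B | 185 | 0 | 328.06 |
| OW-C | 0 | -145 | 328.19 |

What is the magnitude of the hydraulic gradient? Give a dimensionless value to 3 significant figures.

∂h/∂x = (328.06 − 328.00) / (185 − 0) = +0.0003243
∂h/∂y = (328.19 − 328.00) / (-145 − 0) = -0.001310
|∇h| = √(0.0003243² + -0.001310²) = 0.00135

0.00135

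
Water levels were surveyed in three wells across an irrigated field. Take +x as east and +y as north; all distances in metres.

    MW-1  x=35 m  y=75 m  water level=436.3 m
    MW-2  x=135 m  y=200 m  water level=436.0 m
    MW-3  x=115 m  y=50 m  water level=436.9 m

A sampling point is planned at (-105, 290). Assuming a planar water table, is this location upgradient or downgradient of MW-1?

downgradient

Taking MW-1 as reference: MW-2−MW-1 = (100, 125, -0.3); MW-3−MW-1 = (80, -25, +0.6).
Solve a·Δx + b·Δy = Δh: det = 100·(-25) − 80·125 = -12500.
∂h/∂x = [(-0.3)·(-25) − (+0.6)·125] / -12500 = +0.005400
∂h/∂y = [100·(+0.6) − 80·(-0.3)] / -12500 = -0.006720
Head at (-105, 290) = 436.3 + (+0.005400)·(-140) + (-0.006720)·(215) = 434.10 m.
That is lower than the 436.3 m at MW-1, so the point is downgradient.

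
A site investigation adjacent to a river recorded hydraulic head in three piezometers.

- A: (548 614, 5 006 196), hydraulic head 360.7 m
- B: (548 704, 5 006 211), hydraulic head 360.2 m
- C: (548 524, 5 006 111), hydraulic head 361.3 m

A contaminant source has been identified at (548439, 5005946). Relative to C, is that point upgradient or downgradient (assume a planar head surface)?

upgradient

Taking A as reference: B−A = (90, 15, -0.5); C−A = (-90, -85, +0.6).
Determinant of the coordinate differences = 90·(-85) − (-90)·15 = -6300.
∂h/∂x = [(-0.5)·(-85) − (+0.6)·15] / -6300 = -0.005317
∂h/∂y = [90·(+0.6) − (-90)·(-0.5)] / -6300 = -0.001429
Head at (548439, 5005946) = 360.7 + (-0.005317)·(-175) + (-0.001429)·(-250) = 361.99 m.
That is higher than the 361.3 m at C, so the point is upgradient.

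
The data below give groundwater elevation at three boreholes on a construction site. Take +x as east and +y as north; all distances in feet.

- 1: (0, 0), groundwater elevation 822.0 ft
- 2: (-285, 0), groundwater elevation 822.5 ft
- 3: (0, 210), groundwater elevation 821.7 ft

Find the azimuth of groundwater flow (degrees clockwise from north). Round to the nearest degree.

∂h/∂x = (822.5 − 822.0) / (-285 − 0) = -0.001754
∂h/∂y = (821.7 − 822.0) / (210 − 0) = -0.001429
Flow direction (−∇h) has components (+0.001754 E, +0.001429 N).
Azimuth = atan2(E, N) = atan2(+0.001754, +0.001429) = 50.8° ≈ 051°.

051°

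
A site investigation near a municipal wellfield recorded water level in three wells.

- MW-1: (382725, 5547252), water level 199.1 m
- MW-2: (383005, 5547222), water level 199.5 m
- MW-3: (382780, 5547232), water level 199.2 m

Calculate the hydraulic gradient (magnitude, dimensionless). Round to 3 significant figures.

0.00198

Differences from MW-1: to MW-2 (Δx, Δy, Δh) = (280, -30, +0.4); to MW-3 = (55, -20, +0.1).
Solve a·Δx + b·Δy = Δh: det = 280·(-20) − 55·(-30) = -3950.
∂h/∂x = [(+0.4)·(-20) − (+0.1)·(-30)] / -3950 = +0.001266
∂h/∂y = [280·(+0.1) − 55·(+0.4)] / -3950 = -0.001519
|∇h| = √(0.001266² + -0.001519²) = 0.001977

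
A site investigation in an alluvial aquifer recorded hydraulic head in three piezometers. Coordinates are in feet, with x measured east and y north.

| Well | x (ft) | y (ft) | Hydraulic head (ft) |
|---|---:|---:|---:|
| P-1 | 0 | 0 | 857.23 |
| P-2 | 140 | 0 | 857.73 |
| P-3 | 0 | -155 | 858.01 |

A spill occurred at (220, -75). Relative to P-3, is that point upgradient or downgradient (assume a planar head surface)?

∂h/∂x = (857.73 − 857.23) / (140 − 0) = +0.003571
∂h/∂y = (858.01 − 857.23) / (-155 − 0) = -0.005032
Head at (220, -75) = 857.23 + (+0.003571)·(220) + (-0.005032)·(-75) = 858.39 ft.
That is higher than the 858.01 ft at P-3, so the point is upgradient.

upgradient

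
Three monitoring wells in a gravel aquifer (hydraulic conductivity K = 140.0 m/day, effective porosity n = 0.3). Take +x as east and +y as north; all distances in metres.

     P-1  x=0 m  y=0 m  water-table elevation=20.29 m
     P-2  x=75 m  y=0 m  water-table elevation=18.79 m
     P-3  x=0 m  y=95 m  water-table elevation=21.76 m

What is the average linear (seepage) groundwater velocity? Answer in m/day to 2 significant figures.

12 m/day

∂h/∂x = (18.79 − 20.29) / (75 − 0) = -0.02000
∂h/∂y = (21.76 − 20.29) / (95 − 0) = +0.01547
|∇h| = √(-0.02000² + 0.01547²) = 0.02528
Seepage velocity v = K·i/n = 140.0 × 0.02528 / 0.3 = 11.8 m/day.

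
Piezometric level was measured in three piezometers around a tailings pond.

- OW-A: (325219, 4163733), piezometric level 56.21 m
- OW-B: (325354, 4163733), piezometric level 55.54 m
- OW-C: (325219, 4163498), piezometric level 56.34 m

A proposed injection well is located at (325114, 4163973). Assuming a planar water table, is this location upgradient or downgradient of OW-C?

∂h/∂x = (55.54 − 56.21) / (325354 − 325219) = -0.004963
∂h/∂y = (56.34 − 56.21) / (4163498 − 4163733) = -0.0005532
Head at (325114, 4163973) = 56.21 + (-0.004963)·(-105) + (-0.0005532)·(240) = 56.60 m.
That is higher than the 56.34 m at OW-C, so the point is upgradient.

upgradient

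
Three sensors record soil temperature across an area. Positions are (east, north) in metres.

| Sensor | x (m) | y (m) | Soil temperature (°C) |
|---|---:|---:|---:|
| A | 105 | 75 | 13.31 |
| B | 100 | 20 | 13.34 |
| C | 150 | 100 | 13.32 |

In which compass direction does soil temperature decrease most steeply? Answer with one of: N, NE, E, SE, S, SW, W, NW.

Taking A as reference: B−A = (-5, -55, +0.03); C−A = (45, 25, +0.01).
Determinant of the coordinate differences = (-5)·25 − 45·(-55) = 2350.
∂T/∂x = [(+0.03)·25 − (+0.01)·(-55)] / 2350 = +0.0005532
∂T/∂y = [(-5)·(+0.01) − 45·(+0.03)] / 2350 = -0.0005957
Steepest decrease is along −∇f = (-0.0005532 E, +0.0005957 N) → northwest.

NW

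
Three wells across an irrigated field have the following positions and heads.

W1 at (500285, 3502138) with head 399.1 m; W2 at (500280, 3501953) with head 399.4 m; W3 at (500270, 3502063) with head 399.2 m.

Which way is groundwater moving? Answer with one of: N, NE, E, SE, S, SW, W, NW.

With h = a·x + b·y + c and W1 as origin, the differences give:
  (-5)·a + (-185)·b = +0.3
  (-15)·a + (-75)·b = +0.1
Eliminate b (×(-75) and ×(-185), subtract): -2400·a = -4.00 → a = ∂h/∂x = +0.001667
Back-substitute: b = ∂h/∂y = -0.001667.
Flow = −∇h = (-0.001667 east, +0.001667 north), which points northwest.

NW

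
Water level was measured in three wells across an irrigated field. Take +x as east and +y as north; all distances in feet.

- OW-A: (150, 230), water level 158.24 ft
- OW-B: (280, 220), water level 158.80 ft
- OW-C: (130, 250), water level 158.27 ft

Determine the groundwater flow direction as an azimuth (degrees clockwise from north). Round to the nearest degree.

Taking OW-A as reference: OW-B−OW-A = (130, -10, +0.56); OW-C−OW-A = (-20, 20, +0.03).
Solve a·Δx + b·Δy = Δh: det = 130·20 − (-20)·(-10) = 2400.
∂h/∂x = [(+0.56)·20 − (+0.03)·(-10)] / 2400 = +0.004792
∂h/∂y = [130·(+0.03) − (-20)·(+0.56)] / 2400 = +0.006292
Flow direction (−∇h) has components (-0.004792 E, -0.006292 N).
Azimuth = atan2(E, N) = atan2(-0.004792, -0.006292) = 217.3° ≈ 217°.

217°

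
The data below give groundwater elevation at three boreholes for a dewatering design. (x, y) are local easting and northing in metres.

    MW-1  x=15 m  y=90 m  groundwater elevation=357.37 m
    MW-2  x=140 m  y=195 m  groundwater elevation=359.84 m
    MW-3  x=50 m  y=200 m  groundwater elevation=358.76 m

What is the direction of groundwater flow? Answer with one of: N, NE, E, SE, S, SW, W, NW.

Taking MW-1 as reference: MW-2−MW-1 = (125, 105, +2.47); MW-3−MW-1 = (35, 110, +1.39).
Determinant of the coordinate differences = 125·110 − 35·105 = 10075.
∂h/∂x = [(+2.47)·110 − (+1.39)·105] / 10075 = +0.01248
∂h/∂y = [125·(+1.39) − 35·(+2.47)] / 10075 = +0.008665
Flow = −∇h = (-0.01248 east, -0.008665 north), which points southwest.

SW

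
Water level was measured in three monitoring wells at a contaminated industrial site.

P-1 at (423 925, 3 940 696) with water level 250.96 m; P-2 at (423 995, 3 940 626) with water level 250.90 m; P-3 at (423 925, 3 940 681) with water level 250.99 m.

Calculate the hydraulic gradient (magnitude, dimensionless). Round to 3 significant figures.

With h = a·x + b·y + c and P-1 as origin, the differences give:
  70·a + (-70)·b = -0.06
  0·a + (-15)·b = +0.03
Eliminate b (×(-15) and ×(-70), subtract): -1050·a = 3.000 → a = ∂h/∂x = -0.002857
Back-substitute: b = ∂h/∂y = -0.002000.
|∇h| = √(-0.002857² + -0.002000²) = 0.003487

0.00349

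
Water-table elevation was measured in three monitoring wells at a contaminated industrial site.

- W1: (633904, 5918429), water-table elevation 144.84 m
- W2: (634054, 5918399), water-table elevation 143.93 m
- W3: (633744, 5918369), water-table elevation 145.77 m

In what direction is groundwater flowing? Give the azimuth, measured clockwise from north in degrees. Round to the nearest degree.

094°

With h = a·x + b·y + c and W1 as origin, the differences give:
  150·a + (-30)·b = -0.91
  (-160)·a + (-60)·b = +0.93
Eliminate b (×(-60) and ×(-30), subtract): -13800·a = 82.500 → a = ∂h/∂x = -0.005978
Back-substitute: b = ∂h/∂y = +0.0004420.
Flow direction (−∇h) has components (+0.005978 E, -0.0004420 N).
Azimuth = atan2(E, N) = atan2(+0.005978, -0.0004420) = 94.2° ≈ 094°.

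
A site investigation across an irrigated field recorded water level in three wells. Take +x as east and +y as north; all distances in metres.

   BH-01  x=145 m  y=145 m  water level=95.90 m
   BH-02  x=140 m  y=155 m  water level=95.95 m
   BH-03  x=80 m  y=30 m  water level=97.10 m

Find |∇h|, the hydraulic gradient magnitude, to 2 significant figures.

Three-point gradient (reference BH-01): Δ to BH-02 = (-5, 10, +0.05), Δ to BH-03 = (-65, -115, +1.20).
∂h/∂x = -0.01449, ∂h/∂y = -0.002245 (det = 1225).
|∇h| = √(-0.01449² + -0.002245²) = 0.01466

0.015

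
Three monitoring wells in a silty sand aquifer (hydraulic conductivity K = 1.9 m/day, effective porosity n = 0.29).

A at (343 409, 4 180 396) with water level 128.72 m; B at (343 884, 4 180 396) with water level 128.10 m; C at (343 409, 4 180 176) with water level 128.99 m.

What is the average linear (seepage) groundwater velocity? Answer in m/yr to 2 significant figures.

∂h/∂x = (128.10 − 128.72) / (343884 − 343409) = -0.001305
∂h/∂y = (128.99 − 128.72) / (4180176 − 4180396) = -0.001227
|∇h| = √(-0.001305² + -0.001227²) = 0.001791
Seepage velocity v = K·i/n = 1.9 × 0.001791 / 0.29 = 0.01173 m/day = 4.284 m/yr.

4.3 m/yr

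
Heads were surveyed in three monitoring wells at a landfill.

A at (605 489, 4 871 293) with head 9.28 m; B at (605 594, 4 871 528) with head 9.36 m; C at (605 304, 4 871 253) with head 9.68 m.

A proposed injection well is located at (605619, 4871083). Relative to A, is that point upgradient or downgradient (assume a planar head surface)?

Three-point gradient (reference A): Δ to B = (105, 235, +0.08), Δ to C = (-185, -40, +0.40).
∂h/∂x = -0.002475, ∂h/∂y = +0.001446 (det = 39275).
Head at (605619, 4871083) = 9.28 + (-0.002475)·(130) + (+0.001446)·(-210) = 8.65 m.
That is lower than the 9.28 m at A, so the point is downgradient.

downgradient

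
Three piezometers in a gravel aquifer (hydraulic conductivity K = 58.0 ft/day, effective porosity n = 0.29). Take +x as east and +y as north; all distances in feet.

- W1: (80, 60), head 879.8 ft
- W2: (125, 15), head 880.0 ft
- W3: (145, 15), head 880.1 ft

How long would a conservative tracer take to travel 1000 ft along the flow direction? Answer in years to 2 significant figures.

Taking W1 as reference: W2−W1 = (45, -45, +0.2); W3−W1 = (65, -45, +0.3).
Solve a·Δx + b·Δy = Δh: det = 45·(-45) − 65·(-45) = 900.
∂h/∂x = [(+0.2)·(-45) − (+0.3)·(-45)] / 900 = +0.005000
∂h/∂y = [45·(+0.3) − 65·(+0.2)] / 900 = +0.0005556
|∇h| = √(0.005000² + 0.0005556²) = 0.005031
Seepage velocity v = K·i/n = 58.0 × 0.005031 / 0.29 = 1.006 ft/day.
t = 1000 / 1.006 = 994 days = 2.72 years.

2.7 years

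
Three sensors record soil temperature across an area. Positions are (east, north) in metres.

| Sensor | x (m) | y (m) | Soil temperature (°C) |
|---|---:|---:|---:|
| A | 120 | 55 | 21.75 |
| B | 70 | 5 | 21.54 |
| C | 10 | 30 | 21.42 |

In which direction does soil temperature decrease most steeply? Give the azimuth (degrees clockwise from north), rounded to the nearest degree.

Differences from A: to B (Δx, Δy, Δh) = (-50, -50, -0.21); to C = (-110, -25, -0.33).
Determinant of the coordinate differences = (-50)·(-25) − (-110)·(-50) = -4250.
∂T/∂x = [(-0.21)·(-25) − (-0.33)·(-50)] / -4250 = +0.002647
∂T/∂y = [(-50)·(-0.33) − (-110)·(-0.21)] / -4250 = +0.001553
Steepest decrease is along −∇f: components (-0.002647 E, -0.001553 N).
Azimuth = atan2(-0.002647, -0.001553) = 239.6° ≈ 240°.

240°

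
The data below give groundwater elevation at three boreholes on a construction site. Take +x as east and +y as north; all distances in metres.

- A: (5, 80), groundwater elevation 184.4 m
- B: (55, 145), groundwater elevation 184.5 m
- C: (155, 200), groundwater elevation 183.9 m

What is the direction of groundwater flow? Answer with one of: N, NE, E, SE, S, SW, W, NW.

SE

Three-point gradient (reference A): Δ to B = (50, 65, +0.1), Δ to C = (150, 120, -0.5).
∂h/∂x = -0.01187, ∂h/∂y = +0.01067 (det = -3750).
Flow = −∇h = (+0.01187 east, -0.01067 north), which points southeast.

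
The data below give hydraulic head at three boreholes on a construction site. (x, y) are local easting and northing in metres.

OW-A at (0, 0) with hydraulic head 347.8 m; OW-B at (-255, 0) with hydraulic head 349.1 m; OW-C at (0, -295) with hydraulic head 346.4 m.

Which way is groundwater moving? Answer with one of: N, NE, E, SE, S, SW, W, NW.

SE

∂h/∂x = (349.1 − 347.8) / (-255 − 0) = -0.005098
∂h/∂y = (346.4 − 347.8) / (-295 − 0) = +0.004746
Flow = −∇h = (+0.005098 east, -0.004746 north), which points southeast.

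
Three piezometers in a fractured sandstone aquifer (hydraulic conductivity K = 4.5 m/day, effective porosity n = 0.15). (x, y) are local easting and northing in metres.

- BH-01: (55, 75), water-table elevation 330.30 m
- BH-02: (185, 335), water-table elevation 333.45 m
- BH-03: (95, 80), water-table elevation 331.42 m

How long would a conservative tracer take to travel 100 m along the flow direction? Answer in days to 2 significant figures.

120 days

With h = a·x + b·y + c and BH-01 as origin, the differences give:
  130·a + 260·b = +3.15
  40·a + 5·b = +1.12
Eliminate b (×5 and ×260, subtract): -9750·a = -275.450 → a = ∂h/∂x = +0.02825
Back-substitute: b = ∂h/∂y = -0.002010.
|∇h| = √(0.02825² + -0.002010²) = 0.02832
Seepage velocity v = K·i/n = 4.5 × 0.02832 / 0.15 = 0.8496 m/day.
t = 100 / 0.8496 = 117.7 days.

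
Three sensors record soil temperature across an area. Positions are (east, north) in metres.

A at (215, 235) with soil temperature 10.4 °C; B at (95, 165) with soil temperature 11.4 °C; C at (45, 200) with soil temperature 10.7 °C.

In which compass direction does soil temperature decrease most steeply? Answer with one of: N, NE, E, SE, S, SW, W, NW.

Differences from A: to B (Δx, Δy, Δh) = (-120, -70, +1.0); to C = (-170, -35, +0.3).
Determinant of the coordinate differences = (-120)·(-35) − (-170)·(-70) = -7700.
∂T/∂x = [(+1.0)·(-35) − (+0.3)·(-70)] / -7700 = +0.001818
∂T/∂y = [(-120)·(+0.3) − (-170)·(+1.0)] / -7700 = -0.01740
Steepest decrease is along −∇f = (-0.001818 E, +0.01740 N) → north.

N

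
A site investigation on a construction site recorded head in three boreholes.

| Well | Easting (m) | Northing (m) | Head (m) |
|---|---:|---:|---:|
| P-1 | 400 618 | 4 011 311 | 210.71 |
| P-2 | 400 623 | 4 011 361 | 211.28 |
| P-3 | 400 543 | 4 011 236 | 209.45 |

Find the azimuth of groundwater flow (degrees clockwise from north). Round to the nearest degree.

209°

Three-point gradient (reference P-1): Δ to P-2 = (5, 50, +0.57), Δ to P-3 = (-75, -75, -1.26).
∂h/∂x = +0.006000, ∂h/∂y = +0.01080 (det = 3375).
Flow direction (−∇h) has components (-0.006000 E, -0.01080 N).
Azimuth = atan2(E, N) = atan2(-0.006000, -0.01080) = 209.1° ≈ 209°.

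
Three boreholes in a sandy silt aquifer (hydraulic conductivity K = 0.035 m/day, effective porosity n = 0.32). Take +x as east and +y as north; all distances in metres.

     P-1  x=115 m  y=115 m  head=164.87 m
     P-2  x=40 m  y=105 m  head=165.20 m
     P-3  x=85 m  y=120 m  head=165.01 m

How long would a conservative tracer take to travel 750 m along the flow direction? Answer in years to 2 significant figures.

4100 years

Differences from P-1: to P-2 (Δx, Δy, Δh) = (-75, -10, +0.33); to P-3 = (-30, 5, +0.14).
Solve a·Δx + b·Δy = Δh: det = (-75)·5 − (-30)·(-10) = -675.
∂h/∂x = [(+0.33)·5 − (+0.14)·(-10)] / -675 = -0.004519
∂h/∂y = [(-75)·(+0.14) − (-30)·(+0.33)] / -675 = +0.0008889
|∇h| = √(-0.004519² + 0.0008889²) = 0.004606
Seepage velocity v = K·i/n = 0.035 × 0.004606 / 0.32 = 0.0005038 m/day.
t = 750 / 0.0005038 = 1.489e+06 days = 4.08e+03 years.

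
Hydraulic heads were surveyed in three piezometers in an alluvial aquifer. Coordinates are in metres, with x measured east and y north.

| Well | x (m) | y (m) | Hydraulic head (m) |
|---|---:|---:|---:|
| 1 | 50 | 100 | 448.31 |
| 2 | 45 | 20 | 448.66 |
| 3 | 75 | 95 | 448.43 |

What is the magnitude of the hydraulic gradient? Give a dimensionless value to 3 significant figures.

Taking 1 as reference: 2−1 = (-5, -80, +0.35); 3−1 = (25, -5, +0.12).
Determinant of the coordinate differences = (-5)·(-5) − 25·(-80) = 2025.
∂h/∂x = [(+0.35)·(-5) − (+0.12)·(-80)] / 2025 = +0.003877
∂h/∂y = [(-5)·(+0.12) − 25·(+0.35)] / 2025 = -0.004617
|∇h| = √(0.003877² + -0.004617²) = 0.006029

0.00603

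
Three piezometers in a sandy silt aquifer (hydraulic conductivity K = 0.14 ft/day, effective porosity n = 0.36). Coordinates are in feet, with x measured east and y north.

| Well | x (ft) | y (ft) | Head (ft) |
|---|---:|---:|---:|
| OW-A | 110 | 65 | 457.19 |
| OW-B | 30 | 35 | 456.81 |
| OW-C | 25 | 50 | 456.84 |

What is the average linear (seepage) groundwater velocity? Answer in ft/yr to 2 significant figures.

Three-point gradient (reference OW-A): Δ to OW-B = (-80, -30, -0.38), Δ to OW-C = (-85, -15, -0.35).
∂h/∂x = +0.003556, ∂h/∂y = +0.003185 (det = -1350).
|∇h| = √(0.003556² + 0.003185²) = 0.004774
Seepage velocity v = K·i/n = 0.14 × 0.004774 / 0.36 = 0.001857 ft/day = 0.6783 ft/yr.

0.68 ft/yr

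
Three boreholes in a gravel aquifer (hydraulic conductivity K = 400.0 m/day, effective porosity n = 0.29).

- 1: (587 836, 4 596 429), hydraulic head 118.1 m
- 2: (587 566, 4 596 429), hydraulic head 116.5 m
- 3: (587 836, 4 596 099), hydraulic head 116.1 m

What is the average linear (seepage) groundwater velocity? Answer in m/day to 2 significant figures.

∂h/∂x = (116.5 − 118.1) / (587566 − 587836) = +0.005926
∂h/∂y = (116.1 − 118.1) / (4596099 − 4596429) = +0.006061
|∇h| = √(0.005926² + 0.006061²) = 0.008477
Seepage velocity v = K·i/n = 400.0 × 0.008477 / 0.29 = 11.69 m/day.

12 m/day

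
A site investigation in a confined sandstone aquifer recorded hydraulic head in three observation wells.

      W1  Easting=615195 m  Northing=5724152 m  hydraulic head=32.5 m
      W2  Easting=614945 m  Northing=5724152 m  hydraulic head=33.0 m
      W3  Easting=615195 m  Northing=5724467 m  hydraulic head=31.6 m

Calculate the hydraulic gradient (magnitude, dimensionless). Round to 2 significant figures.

0.0035

∂h/∂x = (33.0 − 32.5) / (614945 − 615195) = -0.002000
∂h/∂y = (31.6 − 32.5) / (5724467 − 5724152) = -0.002857
|∇h| = √(-0.002000² + -0.002857²) = 0.003487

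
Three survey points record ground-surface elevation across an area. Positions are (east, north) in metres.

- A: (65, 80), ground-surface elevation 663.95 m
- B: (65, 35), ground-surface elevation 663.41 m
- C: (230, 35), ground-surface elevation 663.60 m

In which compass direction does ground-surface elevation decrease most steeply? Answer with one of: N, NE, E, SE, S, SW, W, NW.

S

With z = a·x + b·y + c and A as origin, the differences give:
  0·a + (-45)·b = -0.54
  165·a + (-45)·b = -0.35
Eliminate b (×(-45) and ×(-45), subtract): 7425·a = 8.550 → a = ∂z/∂x = +0.001152
Back-substitute: b = ∂z/∂y = +0.01200.
Steepest decrease is along −∇f = (-0.001152 E, -0.01200 N) → south.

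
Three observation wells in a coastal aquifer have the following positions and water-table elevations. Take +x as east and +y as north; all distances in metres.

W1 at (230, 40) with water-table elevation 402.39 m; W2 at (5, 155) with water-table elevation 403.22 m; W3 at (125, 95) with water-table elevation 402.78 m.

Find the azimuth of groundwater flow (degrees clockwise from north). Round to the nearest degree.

127°

Three-point gradient (reference W1): Δ to W2 = (-225, 115, +0.83), Δ to W3 = (-105, 55, +0.39).
∂h/∂x = -0.002667, ∂h/∂y = +0.002000 (det = -300).
Flow direction (−∇h) has components (+0.002667 E, -0.002000 N).
Azimuth = atan2(E, N) = atan2(+0.002667, -0.002000) = 126.9° ≈ 127°.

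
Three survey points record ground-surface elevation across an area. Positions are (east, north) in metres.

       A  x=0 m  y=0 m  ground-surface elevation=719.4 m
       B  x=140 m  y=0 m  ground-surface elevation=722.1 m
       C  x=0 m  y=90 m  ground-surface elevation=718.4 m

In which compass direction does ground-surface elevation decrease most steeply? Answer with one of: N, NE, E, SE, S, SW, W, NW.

∂z/∂x = (722.1 − 719.4) / (140 − 0) = +0.01929
∂z/∂y = (718.4 − 719.4) / (90 − 0) = -0.01111
Steepest decrease is along −∇f = (-0.01929 E, +0.01111 N) → northwest.

NW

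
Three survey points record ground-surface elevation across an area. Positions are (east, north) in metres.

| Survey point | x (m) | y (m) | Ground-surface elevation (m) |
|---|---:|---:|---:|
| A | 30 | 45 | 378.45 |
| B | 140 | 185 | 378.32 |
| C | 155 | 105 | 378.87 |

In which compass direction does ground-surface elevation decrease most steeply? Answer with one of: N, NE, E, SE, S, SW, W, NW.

Three-point gradient (reference A): Δ to B = (110, 140, -0.13), Δ to C = (125, 60, +0.42).
∂z/∂x = +0.006110, ∂z/∂y = -0.005729 (det = -10900).
Steepest decrease is along −∇f = (-0.006110 E, +0.005729 N) → northwest.

NW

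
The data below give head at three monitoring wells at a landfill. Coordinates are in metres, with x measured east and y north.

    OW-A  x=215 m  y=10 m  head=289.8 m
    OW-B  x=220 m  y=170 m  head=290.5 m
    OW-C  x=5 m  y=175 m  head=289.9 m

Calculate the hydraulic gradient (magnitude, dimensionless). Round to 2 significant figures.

0.0052

Taking OW-A as reference: OW-B−OW-A = (5, 160, +0.7); OW-C−OW-A = (-210, 165, +0.1).
Determinant of the coordinate differences = 5·165 − (-210)·160 = 34425.
∂h/∂x = [(+0.7)·165 − (+0.1)·160] / 34425 = +0.002890
∂h/∂y = [5·(+0.1) − (-210)·(+0.7)] / 34425 = +0.004285
|∇h| = √(0.002890² + 0.004285²) = 0.005168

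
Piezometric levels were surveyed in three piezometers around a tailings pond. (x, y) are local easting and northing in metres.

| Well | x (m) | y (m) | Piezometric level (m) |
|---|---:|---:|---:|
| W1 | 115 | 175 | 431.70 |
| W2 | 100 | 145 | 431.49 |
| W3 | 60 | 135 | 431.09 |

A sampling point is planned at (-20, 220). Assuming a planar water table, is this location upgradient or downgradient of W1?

With h = a·x + b·y + c and W1 as origin, the differences give:
  (-15)·a + (-30)·b = -0.21
  (-55)·a + (-40)·b = -0.61
Eliminate b (×(-40) and ×(-30), subtract): -1050·a = -9.900 → a = ∂h/∂x = +0.009429
Back-substitute: b = ∂h/∂y = +0.002286.
Head at (-20, 220) = 431.70 + (+0.009429)·(-135) + (+0.002286)·(45) = 430.53 m.
That is lower than the 431.70 m at W1, so the point is downgradient.

downgradient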